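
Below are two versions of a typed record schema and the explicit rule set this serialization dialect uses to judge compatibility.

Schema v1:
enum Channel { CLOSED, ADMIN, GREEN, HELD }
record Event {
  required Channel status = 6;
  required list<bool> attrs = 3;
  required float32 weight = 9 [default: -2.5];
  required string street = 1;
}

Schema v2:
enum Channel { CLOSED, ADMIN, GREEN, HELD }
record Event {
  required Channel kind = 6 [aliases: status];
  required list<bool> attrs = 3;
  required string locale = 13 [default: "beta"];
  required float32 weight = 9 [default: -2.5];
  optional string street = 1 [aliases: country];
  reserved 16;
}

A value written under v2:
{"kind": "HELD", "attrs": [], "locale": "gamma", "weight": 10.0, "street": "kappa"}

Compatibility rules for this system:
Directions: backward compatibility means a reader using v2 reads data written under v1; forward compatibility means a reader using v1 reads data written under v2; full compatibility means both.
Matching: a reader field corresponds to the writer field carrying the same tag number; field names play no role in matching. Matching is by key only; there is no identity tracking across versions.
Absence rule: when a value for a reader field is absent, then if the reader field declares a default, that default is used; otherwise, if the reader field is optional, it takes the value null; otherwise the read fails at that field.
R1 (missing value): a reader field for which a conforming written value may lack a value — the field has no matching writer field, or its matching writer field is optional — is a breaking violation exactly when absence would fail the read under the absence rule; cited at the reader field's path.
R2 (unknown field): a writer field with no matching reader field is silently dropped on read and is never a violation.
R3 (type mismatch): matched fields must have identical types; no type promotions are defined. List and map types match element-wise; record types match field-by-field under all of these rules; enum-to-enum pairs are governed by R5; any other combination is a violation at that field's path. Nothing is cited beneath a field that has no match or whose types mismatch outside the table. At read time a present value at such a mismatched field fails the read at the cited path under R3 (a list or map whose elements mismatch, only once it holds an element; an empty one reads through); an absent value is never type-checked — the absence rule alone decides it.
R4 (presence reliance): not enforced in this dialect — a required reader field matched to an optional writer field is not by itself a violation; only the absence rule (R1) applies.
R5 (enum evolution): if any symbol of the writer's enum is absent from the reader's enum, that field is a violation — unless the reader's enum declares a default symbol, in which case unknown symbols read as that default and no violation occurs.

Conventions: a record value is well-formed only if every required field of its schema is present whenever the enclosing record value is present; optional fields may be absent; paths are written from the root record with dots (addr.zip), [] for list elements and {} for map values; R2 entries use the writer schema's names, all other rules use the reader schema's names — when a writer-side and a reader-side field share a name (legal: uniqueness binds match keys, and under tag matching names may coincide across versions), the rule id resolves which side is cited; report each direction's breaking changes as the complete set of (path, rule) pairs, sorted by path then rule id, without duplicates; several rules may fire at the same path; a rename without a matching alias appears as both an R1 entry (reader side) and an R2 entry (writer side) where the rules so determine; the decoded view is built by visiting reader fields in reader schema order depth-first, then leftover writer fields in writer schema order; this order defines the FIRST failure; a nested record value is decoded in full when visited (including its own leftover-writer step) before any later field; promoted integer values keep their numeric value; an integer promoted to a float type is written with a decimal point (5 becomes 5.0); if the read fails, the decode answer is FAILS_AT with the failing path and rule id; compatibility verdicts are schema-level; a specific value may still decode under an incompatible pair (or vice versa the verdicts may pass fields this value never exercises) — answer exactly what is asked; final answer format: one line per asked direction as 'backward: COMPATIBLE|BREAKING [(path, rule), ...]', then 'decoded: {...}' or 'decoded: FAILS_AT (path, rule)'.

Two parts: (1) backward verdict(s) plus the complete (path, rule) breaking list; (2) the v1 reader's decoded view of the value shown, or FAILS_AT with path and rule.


backward: COMPATIBLE []; decoded: {"status": "HELD", "attrs": [], "weight": 10.0, "street": "kappa"}

the writer's type comes first in each Event pair
backward for Event (reader v2, writer v1):
  Channel -> Channel, writer required: kind aligns to status
  list<bool> -> list<bool>, writer required: attrs aligns to attrs
  locale: no writer-side match
  float32 -> float32, writer required: weight aligns to weight
  string -> string, writer required: street aligns to street
  => backward verdict for Event: COMPATIBLE, no violations
migrating the Event value to v1:
  status := "HELD" (from writer kind)
  attrs := []
  weight := 10.0
  street := "kappa"
  writer locale: unknown -> dropped
  => decoded: {"status": "HELD", "attrs": [], "weight": 10.0, "street": "kappa"}
the other Event changes do not affect what is asked:
  added field locale to record Event: required string, tag 13, default "beta" (in v2 it sits immediately before weight) -> triggers nothing under Event's printed rules — same verdict
  field street in record Event: required changed to optional -> matters only for Event's forward compatibility — outside the asked direction
  renamed field status to kind in record Event (alias status declared on the renamed field) -> triggers nothing under Event's printed rules — same verdict


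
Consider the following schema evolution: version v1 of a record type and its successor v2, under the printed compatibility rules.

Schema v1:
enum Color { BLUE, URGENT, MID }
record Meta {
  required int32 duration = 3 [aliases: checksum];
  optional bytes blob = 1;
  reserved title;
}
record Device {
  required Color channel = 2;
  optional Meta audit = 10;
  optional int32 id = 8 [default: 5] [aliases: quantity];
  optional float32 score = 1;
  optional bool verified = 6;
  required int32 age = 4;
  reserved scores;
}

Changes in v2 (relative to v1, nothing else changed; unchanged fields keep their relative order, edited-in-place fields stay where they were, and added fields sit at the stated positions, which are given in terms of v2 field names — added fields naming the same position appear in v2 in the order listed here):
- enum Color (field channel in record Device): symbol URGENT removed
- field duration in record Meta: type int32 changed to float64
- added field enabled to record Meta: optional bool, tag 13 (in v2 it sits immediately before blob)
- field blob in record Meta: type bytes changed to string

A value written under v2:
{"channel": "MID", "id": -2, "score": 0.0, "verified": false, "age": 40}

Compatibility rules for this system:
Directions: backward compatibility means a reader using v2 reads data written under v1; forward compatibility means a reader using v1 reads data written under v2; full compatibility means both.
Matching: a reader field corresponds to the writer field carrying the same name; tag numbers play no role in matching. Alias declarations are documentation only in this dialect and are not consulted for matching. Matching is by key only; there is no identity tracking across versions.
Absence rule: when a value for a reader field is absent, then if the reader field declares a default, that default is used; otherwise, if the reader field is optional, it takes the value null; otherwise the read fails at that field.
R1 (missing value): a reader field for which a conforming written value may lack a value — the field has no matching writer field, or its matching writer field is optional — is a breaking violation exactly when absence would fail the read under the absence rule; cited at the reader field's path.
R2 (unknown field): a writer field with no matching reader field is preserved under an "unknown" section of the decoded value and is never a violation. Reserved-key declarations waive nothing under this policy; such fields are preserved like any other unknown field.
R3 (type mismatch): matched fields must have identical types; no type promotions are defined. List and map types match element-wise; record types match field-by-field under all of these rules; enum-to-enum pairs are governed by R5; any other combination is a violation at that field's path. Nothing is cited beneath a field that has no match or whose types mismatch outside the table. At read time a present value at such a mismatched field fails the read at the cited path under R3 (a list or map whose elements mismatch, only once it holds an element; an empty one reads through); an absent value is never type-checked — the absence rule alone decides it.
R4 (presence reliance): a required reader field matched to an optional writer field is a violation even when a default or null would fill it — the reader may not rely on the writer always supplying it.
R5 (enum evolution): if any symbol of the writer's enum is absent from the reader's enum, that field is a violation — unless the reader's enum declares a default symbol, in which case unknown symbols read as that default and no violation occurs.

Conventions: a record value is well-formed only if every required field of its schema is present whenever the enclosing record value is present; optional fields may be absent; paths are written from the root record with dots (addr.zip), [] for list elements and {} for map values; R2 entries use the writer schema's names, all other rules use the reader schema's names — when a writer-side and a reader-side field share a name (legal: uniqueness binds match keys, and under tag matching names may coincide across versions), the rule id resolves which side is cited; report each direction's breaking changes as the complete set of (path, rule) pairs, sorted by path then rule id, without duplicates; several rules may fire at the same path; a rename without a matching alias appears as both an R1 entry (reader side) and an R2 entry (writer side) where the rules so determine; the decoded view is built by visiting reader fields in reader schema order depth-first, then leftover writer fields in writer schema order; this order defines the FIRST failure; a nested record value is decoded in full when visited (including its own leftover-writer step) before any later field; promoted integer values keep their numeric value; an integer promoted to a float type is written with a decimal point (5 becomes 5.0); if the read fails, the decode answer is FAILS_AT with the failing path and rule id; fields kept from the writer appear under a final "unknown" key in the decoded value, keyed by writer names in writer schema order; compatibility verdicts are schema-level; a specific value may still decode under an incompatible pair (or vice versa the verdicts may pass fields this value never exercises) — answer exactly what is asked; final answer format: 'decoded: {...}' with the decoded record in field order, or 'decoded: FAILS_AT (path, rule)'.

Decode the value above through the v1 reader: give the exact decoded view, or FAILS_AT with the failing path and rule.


decoded: {"channel": "MID", "audit": null, "id": -2, "score": 0.0, "verified": false, "age": 40}

the writer's type comes first in each Device pair
decode (reader v1):
  channel := "MID"
  audit := null (not supplied -> null)
  id := -2
  score := 0.0
  verified := false
  age := 40
  => decoded: {"channel": "MID", "audit": null, "id": -2, "score": 0.0, "verified": false, "age": 40}
the rest of the Device diff is inert for this question:
  enum Color (field channel in record Device): symbol URGENT removed -> shifts the Device verdicts, not this decode
  field duration in record Meta: type int32 changed to float64 -> shifts the Device verdicts, not this decode
  added field enabled to record Meta: optional bool, tag 13 (in v2 it sits immediately before blob) -> fires no rule on Device under this dialect and leaves the result unchanged
  field blob in record Meta: type bytes changed to string -> shifts the Device verdicts, not this decode


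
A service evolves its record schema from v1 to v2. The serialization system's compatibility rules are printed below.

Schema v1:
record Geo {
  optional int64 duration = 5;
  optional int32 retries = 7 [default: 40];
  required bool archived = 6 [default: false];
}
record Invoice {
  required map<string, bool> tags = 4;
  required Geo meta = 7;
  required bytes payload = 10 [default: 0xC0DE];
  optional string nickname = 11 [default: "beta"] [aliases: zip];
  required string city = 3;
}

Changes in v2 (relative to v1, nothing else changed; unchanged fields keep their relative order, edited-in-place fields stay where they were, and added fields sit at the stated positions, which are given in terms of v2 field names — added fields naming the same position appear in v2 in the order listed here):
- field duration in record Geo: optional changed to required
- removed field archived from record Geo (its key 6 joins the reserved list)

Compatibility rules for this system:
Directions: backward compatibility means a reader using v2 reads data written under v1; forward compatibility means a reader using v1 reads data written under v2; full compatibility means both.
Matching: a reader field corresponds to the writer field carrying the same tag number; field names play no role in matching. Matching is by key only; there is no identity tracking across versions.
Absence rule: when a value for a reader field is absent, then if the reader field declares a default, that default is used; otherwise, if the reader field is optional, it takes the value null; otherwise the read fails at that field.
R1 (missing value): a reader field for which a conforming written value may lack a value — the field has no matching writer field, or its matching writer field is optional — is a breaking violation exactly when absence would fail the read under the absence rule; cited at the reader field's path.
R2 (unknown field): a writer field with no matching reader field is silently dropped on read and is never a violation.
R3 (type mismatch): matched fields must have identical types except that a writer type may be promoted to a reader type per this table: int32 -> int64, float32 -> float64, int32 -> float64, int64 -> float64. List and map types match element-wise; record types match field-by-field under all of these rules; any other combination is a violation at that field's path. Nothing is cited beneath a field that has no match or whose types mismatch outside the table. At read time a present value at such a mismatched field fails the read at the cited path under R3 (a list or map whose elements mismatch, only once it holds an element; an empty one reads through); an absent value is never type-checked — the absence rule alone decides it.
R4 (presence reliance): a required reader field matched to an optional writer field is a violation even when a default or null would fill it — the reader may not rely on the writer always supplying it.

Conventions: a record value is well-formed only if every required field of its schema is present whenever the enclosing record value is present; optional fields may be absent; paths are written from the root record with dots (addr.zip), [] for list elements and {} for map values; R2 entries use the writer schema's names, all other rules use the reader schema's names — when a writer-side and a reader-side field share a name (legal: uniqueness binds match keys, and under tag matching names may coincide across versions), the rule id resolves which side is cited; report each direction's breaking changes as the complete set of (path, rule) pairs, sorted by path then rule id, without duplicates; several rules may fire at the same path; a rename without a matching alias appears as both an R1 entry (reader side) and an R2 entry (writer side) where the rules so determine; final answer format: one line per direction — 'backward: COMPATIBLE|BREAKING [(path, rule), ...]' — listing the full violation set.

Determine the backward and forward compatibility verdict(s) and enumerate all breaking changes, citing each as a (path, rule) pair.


in Invoice below, arrows point writer -> reader
backward for Invoice (reader v2, writer v1):
  tags: map<string, bool> -> map<string, bool>, writer required; from tags
  meta: Geo -> Geo, writer required; from meta
  payload: bytes -> bytes, writer required; from payload
  nickname: string -> string, writer optional; from nickname
  city: string -> string, writer required; from city
  meta.duration: int64 -> int64, writer optional; from meta.duration
  meta.retries: int32 -> int32, writer optional; from meta.retries
  writer field meta.archived has no reader counterpart
  R1 fires at meta.duration
  R4 fires at meta.duration
  => 2 violation(s): backward is BREAKING for Invoice
forward for Invoice (reader v1, writer v2):
  tags: map<string, bool> -> map<string, bool>, writer required; from tags
  meta: Geo -> Geo, writer required; from meta
  payload: bytes -> bytes, writer required; from payload
  nickname: string -> string, writer optional; from nickname
  city: string -> string, writer required; from city
  meta.duration: int64 -> int64, writer required; from meta.duration
  meta.retries: int32 -> int32, writer optional; from meta.retries
  meta.archived: no writer-side match
  => forward: COMPATIBLE

backward: BREAKING [(meta.duration, R1), (meta.duration, R4)]; forward: COMPATIBLE []


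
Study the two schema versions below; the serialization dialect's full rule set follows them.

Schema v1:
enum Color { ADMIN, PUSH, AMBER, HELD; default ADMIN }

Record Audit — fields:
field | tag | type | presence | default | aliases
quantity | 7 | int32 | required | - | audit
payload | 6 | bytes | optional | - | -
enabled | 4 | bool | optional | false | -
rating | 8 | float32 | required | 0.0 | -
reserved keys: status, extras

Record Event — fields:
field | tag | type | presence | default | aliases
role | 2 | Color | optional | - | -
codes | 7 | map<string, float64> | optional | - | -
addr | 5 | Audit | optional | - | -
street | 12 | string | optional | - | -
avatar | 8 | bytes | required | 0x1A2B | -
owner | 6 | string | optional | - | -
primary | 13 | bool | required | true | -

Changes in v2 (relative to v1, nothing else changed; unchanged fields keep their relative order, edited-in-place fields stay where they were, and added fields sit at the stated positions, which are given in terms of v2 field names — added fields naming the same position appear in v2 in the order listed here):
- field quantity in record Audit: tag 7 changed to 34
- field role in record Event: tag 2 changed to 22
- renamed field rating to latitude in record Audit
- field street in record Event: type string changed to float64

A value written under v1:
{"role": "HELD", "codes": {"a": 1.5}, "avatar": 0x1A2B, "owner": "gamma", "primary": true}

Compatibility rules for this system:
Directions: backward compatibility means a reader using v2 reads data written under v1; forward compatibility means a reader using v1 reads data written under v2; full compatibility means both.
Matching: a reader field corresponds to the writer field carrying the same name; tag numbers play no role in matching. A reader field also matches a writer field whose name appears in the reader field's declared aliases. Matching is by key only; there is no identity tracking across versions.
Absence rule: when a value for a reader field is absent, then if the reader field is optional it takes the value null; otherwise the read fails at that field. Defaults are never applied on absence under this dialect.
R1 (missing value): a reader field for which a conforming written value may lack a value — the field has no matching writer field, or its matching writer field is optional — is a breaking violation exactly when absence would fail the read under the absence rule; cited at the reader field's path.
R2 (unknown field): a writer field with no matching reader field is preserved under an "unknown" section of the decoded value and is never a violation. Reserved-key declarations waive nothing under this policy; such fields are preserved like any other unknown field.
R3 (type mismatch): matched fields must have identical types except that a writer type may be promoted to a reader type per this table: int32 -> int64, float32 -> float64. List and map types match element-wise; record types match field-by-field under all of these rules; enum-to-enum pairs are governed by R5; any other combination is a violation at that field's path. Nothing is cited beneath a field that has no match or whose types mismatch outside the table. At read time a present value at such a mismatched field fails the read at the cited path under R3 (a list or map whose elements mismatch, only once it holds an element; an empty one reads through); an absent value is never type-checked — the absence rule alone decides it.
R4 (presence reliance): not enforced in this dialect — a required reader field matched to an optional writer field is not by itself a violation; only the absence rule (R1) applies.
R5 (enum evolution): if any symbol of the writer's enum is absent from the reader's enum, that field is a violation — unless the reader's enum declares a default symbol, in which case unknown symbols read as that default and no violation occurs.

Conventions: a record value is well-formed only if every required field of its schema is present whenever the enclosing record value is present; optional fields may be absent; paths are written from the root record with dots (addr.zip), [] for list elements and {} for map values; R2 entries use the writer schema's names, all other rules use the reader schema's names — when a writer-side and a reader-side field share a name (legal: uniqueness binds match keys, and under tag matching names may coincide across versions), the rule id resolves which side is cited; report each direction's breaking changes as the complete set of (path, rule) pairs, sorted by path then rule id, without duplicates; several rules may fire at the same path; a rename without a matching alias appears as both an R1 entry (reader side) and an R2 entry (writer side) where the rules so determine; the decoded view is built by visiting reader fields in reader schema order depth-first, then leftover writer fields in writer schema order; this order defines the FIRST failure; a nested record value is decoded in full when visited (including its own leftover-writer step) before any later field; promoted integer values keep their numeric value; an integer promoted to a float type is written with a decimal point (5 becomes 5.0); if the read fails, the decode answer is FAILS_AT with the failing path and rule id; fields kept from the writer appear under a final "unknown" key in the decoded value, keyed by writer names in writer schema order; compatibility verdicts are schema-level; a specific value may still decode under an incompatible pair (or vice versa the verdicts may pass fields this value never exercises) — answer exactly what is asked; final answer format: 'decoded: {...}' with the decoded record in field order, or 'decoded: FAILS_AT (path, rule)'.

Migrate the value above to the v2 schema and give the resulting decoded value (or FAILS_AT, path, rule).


decoded: {"role": "HELD", "codes": {"a": 1.5}, "addr": null, "street": null, "avatar": 0x1A2B, "owner": "gamma", "primary": true}

in Event below, arrows point writer -> reader
migrating the Event value to v2:
  role := "HELD"
  codes := {"a": 1.5}
  addr := null (absent, optional -> null)
  street := null (absent, optional -> null)
  avatar := 0x1A2B
  owner := "gamma"
  primary := true
  => decoded: {"role": "HELD", "codes": {"a": 1.5}, "addr": null, "street": null, "avatar": 0x1A2B, "owner": "gamma", "primary": true}
checking off the Event differences that do not matter here:
  field quantity in record Audit: tag 7 changed to 34 -> fires no rule on Event under this dialect and leaves the result unchanged
  field role in record Event: tag 2 changed to 22 -> fires no rule on Event under this dialect and leaves the result unchanged
  renamed field rating to latitude in record Audit -> changes Event's schema-level verdicts only — the decode of this value is the same
  field street in record Event: type string changed to float64 -> changes Event's schema-level verdicts only — the decode of this value is the same


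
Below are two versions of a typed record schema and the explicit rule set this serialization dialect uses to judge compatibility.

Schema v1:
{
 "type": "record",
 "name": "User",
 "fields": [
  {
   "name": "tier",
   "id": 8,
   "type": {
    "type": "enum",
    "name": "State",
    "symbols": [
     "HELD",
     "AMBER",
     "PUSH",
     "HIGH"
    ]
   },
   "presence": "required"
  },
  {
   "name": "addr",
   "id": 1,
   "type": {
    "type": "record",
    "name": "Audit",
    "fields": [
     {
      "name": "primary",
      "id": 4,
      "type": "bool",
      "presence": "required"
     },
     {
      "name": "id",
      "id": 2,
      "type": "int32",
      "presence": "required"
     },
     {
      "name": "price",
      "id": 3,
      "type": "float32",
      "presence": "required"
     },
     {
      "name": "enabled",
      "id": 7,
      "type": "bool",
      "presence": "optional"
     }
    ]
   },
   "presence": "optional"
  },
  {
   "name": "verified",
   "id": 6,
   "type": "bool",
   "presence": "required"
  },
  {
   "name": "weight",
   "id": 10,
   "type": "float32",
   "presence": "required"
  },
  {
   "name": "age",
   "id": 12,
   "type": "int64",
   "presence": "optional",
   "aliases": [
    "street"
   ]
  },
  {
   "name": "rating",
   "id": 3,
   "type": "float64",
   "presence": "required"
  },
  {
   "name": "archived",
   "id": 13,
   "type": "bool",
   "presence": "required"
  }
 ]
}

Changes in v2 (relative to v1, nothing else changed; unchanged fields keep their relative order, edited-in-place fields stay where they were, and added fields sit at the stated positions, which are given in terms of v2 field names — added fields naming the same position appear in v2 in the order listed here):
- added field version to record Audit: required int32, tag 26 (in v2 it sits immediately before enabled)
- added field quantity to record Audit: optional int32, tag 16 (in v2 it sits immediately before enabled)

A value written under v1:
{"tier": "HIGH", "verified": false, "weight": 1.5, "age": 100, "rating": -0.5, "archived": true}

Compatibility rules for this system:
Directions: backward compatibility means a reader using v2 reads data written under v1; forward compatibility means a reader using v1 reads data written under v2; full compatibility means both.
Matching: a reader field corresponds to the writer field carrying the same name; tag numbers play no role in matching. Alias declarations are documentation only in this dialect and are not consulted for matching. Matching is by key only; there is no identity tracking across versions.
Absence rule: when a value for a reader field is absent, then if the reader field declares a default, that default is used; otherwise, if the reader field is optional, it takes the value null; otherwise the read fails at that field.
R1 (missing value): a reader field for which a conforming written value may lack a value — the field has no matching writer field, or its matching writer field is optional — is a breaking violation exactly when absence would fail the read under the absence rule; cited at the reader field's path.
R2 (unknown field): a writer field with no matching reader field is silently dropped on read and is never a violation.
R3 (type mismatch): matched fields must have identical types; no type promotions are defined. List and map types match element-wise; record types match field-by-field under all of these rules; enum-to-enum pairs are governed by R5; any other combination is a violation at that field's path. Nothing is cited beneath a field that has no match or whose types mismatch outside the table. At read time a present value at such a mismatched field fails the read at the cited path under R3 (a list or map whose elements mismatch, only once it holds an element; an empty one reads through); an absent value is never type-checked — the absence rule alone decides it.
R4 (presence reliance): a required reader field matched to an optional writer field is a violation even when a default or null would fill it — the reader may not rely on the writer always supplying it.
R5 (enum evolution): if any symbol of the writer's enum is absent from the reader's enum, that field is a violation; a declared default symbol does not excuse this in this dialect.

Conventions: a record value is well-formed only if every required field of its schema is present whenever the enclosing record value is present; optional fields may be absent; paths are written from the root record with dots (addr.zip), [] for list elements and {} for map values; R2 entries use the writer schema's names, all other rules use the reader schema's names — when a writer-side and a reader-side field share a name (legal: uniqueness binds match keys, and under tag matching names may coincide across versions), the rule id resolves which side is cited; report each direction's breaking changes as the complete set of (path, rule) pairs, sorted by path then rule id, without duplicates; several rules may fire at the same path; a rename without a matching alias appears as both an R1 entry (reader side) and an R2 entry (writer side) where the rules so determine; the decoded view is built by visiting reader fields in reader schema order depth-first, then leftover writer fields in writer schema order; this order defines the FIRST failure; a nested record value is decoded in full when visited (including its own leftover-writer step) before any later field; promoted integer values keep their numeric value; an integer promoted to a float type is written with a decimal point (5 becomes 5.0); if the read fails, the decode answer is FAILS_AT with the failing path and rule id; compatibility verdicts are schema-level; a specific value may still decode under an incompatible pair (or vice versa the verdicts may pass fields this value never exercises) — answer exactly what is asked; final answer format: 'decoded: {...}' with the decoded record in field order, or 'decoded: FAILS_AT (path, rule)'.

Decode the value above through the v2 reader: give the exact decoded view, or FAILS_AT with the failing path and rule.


decoded: {"tier": "HIGH", "addr": null, "verified": false, "weight": 1.5, "age": 100, "rating": -0.5, "archived": true}

in User below, arrows point writer -> reader
decode (reader v2):
  tier := "HIGH"
  addr := null (absent, optional -> null)
  verified := false
  weight := 1.5
  age := 100
  rating := -0.5
  archived := true
  => decoded: {"tier": "HIGH", "addr": null, "verified": false, "weight": 1.5, "age": 100, "rating": -0.5, "archived": true}
ruling out the remaining User differences:
  added field version to record Audit: required int32, tag 26 (in v2 it sits immediately before enabled) -> changes User's schema-level verdicts only — the decode of this value is the same
  added field quantity to record Audit: optional int32, tag 16 (in v2 it sits immediately before enabled) -> no rule fires on it and the decoded User view is identical with or without it


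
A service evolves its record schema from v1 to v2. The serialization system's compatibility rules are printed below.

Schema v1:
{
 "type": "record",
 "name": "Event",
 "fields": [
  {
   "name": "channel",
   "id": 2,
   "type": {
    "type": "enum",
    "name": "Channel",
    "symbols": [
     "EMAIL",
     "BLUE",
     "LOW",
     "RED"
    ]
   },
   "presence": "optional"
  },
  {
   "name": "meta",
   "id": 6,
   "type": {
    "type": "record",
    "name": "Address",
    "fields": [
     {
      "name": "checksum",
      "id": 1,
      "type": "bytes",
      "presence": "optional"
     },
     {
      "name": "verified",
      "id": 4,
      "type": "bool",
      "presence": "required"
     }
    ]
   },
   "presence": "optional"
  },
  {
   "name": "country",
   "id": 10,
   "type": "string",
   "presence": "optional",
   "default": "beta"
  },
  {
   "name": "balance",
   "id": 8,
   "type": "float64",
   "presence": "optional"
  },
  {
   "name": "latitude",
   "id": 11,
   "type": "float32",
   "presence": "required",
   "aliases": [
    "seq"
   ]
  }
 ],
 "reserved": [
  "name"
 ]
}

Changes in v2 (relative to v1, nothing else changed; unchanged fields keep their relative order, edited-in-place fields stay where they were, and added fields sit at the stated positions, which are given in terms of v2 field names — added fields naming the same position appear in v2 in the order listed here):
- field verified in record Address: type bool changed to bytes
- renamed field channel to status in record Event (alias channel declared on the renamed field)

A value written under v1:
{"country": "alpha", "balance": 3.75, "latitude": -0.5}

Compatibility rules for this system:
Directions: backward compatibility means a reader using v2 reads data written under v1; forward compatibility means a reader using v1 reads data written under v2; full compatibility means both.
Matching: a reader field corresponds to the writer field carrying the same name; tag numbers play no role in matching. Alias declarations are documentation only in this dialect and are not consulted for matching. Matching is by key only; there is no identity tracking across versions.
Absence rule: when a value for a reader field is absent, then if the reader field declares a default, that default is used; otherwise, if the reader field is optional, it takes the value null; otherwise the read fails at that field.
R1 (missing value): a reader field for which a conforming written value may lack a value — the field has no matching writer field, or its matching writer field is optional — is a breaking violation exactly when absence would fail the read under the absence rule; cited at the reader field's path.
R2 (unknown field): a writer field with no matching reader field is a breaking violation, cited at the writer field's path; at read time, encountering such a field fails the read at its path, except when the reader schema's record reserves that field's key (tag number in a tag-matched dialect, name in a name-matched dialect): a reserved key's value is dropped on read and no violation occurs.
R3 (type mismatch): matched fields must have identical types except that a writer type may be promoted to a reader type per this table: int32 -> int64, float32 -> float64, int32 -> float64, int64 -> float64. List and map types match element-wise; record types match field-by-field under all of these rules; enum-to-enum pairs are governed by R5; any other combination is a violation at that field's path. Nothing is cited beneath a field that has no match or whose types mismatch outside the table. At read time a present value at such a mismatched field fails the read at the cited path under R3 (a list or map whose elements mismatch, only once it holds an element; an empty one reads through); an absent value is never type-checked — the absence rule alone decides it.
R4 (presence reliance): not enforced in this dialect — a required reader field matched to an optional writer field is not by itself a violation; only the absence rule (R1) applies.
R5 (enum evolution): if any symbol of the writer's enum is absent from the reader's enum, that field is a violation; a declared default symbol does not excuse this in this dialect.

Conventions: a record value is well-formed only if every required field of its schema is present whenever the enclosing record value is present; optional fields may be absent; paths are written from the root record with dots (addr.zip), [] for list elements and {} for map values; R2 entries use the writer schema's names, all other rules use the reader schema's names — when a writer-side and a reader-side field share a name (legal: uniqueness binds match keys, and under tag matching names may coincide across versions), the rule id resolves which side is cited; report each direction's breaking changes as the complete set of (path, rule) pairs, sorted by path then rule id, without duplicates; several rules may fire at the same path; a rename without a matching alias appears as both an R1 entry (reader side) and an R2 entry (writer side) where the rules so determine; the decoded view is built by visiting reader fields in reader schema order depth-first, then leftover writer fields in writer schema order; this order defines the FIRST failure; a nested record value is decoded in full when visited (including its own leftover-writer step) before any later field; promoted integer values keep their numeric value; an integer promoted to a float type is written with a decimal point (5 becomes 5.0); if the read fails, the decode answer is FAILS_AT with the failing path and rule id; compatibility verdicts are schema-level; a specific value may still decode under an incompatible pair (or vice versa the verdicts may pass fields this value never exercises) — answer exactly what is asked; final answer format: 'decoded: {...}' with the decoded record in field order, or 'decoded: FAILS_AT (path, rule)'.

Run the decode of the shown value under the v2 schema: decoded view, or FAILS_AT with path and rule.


in Event below, arrows point writer -> reader
decode walk for Event under reader schema v2:
  status := null (absent, optional -> null)
  meta := null (absent, optional -> null)
  country := "alpha"
  balance := 3.75
  latitude := -0.5
  => decoded: {"status": null, "meta": null, "country": "alpha", "balance": 3.75, "latitude": -0.5}
diffs on Event not affecting the asked answer:
  field verified in record Address: type bool changed to bytes -> a verdict-level change on Event — the shown value reads the same

decoded: {"status": null, "meta": null, "country": "alpha", "balance": 3.75, "latitude": -0.5}


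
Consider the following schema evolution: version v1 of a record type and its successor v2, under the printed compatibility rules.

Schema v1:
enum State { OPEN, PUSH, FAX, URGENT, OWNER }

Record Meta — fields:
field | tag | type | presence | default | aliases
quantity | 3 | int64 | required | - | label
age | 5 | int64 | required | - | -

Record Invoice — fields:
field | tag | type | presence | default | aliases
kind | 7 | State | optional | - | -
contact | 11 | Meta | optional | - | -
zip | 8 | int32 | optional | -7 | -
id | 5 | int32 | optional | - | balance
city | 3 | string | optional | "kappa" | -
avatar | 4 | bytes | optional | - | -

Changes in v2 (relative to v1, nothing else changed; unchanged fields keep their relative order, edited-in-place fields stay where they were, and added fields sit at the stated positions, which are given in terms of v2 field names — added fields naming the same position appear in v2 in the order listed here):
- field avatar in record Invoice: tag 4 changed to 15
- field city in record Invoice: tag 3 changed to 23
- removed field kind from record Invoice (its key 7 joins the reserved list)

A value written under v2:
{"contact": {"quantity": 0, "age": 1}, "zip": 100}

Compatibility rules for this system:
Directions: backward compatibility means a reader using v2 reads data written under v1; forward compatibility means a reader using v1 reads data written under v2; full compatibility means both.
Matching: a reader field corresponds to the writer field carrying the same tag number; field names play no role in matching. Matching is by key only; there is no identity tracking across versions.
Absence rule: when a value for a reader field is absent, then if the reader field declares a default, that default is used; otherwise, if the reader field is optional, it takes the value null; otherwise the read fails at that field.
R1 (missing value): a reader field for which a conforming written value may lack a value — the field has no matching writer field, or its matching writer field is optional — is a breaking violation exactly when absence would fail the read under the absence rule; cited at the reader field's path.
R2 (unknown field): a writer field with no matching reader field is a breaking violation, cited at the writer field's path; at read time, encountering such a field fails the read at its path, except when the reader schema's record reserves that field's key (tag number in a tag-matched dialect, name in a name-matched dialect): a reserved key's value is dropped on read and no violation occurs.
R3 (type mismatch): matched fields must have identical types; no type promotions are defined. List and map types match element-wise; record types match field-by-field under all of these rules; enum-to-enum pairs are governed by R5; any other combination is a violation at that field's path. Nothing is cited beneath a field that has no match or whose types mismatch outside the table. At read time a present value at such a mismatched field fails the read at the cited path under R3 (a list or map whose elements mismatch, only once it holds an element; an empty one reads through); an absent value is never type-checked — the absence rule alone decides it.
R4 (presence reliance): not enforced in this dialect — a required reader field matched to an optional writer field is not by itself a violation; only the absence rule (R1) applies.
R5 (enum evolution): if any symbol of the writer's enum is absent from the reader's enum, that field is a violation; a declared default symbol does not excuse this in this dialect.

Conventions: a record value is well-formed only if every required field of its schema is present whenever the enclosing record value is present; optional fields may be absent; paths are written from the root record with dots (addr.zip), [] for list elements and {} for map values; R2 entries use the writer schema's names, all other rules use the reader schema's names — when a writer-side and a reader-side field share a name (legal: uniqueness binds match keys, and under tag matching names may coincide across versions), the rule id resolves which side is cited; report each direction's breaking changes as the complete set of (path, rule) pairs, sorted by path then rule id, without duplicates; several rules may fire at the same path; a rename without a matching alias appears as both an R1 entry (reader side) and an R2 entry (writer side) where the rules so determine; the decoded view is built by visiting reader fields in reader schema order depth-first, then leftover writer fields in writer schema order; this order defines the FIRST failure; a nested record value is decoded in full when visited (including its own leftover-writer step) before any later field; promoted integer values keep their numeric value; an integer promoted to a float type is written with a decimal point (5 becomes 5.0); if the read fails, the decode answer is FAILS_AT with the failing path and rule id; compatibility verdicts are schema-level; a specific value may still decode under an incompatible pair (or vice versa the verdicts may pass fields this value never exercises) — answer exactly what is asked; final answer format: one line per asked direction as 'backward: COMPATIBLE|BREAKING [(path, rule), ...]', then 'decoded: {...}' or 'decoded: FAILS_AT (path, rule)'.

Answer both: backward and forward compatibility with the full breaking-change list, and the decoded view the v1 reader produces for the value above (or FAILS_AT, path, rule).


backward: BREAKING [(avatar, R2), (city, R2)]; forward: BREAKING [(avatar, R2), (city, R2)]; decoded: {"kind": null, "contact": {"quantity": 0, "age": 1}, "zip": 100, "id": null, "city": "kappa", "avatar": null}

arrows below run writer -> reader for Invoice
backward pass over Invoice, reader schema v2, writer schema v1:
  contact <- contact (Meta -> Meta, writer optional)
  zip <- zip (int32 -> int32, writer optional)
  id <- id (int32 -> int32, writer optional)
  no writer field matches reader city
  no writer field matches reader avatar
  writer field kind has no reader counterpart
  writer field city has no reader counterpart
  writer field avatar has no reader counterpart
  contact.quantity <- contact.quantity (int64 -> int64, writer required)
  contact.age <- contact.age (int64 -> int64, writer required)
  breaking: (avatar, R2)
  breaking: (city, R2)
  => backward verdict for Invoice: BREAKING, 2 violation(s)
forward pass over Invoice, reader schema v1, writer schema v2:
  no writer field matches reader kind
  contact <- contact (Meta -> Meta, writer optional)
  zip <- zip (int32 -> int32, writer optional)
  id <- id (int32 -> int32, writer optional)
  no writer field matches reader city
  no writer field matches reader avatar
  writer field city has no reader counterpart
  writer field avatar has no reader counterpart
  contact.quantity <- contact.quantity (int64 -> int64, writer required)
  contact.age <- contact.age (int64 -> int64, writer required)
  breaking: (avatar, R2)
  breaking: (city, R2)
  => forward verdict for Invoice: BREAKING, 2 violation(s)
decode walk for Invoice under reader schema v1:
  kind := null (missing; optional => null)
  contact.quantity := 0
  contact.age := 1
  zip := 100
  id := null (missing; optional => null)
  city := "kappa" (missing; default applied)
  avatar := null (missing; optional => null)
  => decoded: {"kind": null, "contact": {"quantity": 0, "age": 1}, "zip": 100, "id": null, "city": "kappa", "avatar": null}
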